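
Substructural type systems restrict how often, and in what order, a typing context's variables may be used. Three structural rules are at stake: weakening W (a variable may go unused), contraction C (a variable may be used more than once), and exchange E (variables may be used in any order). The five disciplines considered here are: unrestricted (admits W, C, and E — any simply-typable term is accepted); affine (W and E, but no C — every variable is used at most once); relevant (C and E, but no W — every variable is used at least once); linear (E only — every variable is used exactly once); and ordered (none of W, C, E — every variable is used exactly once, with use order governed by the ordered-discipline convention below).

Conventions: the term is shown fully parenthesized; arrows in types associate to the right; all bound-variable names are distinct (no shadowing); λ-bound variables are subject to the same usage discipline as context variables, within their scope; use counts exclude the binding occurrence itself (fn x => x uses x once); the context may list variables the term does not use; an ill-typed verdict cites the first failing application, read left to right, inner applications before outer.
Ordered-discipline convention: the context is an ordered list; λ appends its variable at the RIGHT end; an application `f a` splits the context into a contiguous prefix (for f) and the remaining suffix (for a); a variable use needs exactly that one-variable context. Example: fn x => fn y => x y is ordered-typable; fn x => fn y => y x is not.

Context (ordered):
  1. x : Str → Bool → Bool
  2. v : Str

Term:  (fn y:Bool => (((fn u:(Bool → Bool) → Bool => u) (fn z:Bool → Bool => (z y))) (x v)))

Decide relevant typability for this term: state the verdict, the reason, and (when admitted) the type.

yes — every one of x, v, y, u, z appears; term : Bool → Bool
counts: x=1, v=1, y [bound]=1, u [bound]=1, z [bound]=1
use order (left to right): u, z, y, x, v
typing: well-typed at Bool → Bool
per-discipline verdicts: ordered ✗; linear ✓; affine ✓; relevant ✓; unrestricted ✓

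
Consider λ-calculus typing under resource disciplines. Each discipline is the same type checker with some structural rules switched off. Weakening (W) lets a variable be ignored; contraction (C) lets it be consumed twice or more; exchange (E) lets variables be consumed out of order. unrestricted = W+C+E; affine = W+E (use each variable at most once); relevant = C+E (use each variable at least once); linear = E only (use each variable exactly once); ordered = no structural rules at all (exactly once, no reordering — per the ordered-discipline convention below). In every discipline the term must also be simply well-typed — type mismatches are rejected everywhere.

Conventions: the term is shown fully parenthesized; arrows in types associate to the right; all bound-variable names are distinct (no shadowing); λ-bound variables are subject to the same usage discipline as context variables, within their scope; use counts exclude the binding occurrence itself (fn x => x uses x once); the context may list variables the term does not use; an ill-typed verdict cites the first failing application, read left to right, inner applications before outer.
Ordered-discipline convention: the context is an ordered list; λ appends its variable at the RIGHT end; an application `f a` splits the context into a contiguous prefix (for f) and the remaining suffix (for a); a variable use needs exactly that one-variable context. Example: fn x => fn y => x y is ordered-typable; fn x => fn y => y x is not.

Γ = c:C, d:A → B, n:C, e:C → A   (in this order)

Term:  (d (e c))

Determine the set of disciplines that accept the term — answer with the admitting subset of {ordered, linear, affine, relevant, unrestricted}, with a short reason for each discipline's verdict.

admitted in: affine, unrestricted
use counts: c: 1×, d: 1×, n: 0×, e: 1×
use order (left to right): d, e, c
typing: well-typed at B
ordered: ✗ — needs weakening: n unused
linear: ✗ — needs weakening: n unused
affine: ✓ — c, d, n, e: no repeats, contraction unneeded
relevant: ✗ — needs weakening: n unused
unrestricted: ✓ — typability at B is all that's needed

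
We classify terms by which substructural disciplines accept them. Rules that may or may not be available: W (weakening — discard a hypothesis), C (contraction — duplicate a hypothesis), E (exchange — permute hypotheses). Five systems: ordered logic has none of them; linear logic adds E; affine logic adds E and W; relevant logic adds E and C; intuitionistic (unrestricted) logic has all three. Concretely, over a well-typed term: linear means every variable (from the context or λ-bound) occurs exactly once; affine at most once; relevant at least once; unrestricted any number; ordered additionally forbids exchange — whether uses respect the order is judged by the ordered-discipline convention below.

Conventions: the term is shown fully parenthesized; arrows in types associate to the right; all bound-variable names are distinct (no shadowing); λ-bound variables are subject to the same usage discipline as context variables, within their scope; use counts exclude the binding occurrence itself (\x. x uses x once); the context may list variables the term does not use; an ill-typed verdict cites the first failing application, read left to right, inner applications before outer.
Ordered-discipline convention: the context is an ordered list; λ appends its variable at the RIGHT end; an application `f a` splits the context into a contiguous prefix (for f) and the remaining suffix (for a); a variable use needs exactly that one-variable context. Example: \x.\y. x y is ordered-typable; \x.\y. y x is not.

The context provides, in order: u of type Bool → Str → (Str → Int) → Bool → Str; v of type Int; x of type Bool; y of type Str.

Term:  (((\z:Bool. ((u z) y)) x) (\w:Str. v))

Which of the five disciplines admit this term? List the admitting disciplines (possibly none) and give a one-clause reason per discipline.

accepted by: affine, unrestricted
use counts: u ×1; v ×1; x ×1; y ×1; z (bound) ×1; w (bound) ×0
left-to-right use order: u, z, y, x, v
typing: well-typed at Bool → Str
ordered: ✗, unused: w — weakening required
linear: ✗, unused: w — weakening required
affine: ✓, at most one use each (u, v, x, y, z, w)
relevant: ✗, unused: w — weakening required
unrestricted: ✓, simply typable at Bool → Str; W, C, E all held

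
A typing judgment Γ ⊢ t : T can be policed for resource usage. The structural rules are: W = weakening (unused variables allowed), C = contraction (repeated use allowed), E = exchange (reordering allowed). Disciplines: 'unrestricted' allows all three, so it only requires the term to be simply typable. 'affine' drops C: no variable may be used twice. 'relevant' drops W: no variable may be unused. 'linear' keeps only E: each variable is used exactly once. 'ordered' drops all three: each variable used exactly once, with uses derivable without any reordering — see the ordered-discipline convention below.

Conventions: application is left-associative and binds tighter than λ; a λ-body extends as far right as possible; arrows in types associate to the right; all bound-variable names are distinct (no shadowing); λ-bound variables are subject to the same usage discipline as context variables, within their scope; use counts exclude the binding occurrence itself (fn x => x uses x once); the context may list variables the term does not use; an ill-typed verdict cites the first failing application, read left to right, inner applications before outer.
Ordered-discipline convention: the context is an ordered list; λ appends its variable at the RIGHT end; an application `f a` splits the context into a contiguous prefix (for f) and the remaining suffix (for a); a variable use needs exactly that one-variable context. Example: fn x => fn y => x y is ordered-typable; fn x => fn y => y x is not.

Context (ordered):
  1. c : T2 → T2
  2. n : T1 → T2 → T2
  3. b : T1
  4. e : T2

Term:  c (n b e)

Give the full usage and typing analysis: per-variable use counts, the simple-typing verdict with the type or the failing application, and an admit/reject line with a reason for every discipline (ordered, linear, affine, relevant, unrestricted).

variable uses: c: 1; n: 1; b: 1; e: 1
left-to-right use order: c, n, b, e
typing: well-typed at T2
ordered ✓ (c, n, b, e once each; derivable with no W/C/E)
linear ✓ (exactly-once usage across c, n, b, e)
affine ✓ (no duplicate uses among c, n, b, e)
relevant ✓ (every one of c, n, b, e appears)
unrestricted ✓ (simply typable at T2; W, C, E all held)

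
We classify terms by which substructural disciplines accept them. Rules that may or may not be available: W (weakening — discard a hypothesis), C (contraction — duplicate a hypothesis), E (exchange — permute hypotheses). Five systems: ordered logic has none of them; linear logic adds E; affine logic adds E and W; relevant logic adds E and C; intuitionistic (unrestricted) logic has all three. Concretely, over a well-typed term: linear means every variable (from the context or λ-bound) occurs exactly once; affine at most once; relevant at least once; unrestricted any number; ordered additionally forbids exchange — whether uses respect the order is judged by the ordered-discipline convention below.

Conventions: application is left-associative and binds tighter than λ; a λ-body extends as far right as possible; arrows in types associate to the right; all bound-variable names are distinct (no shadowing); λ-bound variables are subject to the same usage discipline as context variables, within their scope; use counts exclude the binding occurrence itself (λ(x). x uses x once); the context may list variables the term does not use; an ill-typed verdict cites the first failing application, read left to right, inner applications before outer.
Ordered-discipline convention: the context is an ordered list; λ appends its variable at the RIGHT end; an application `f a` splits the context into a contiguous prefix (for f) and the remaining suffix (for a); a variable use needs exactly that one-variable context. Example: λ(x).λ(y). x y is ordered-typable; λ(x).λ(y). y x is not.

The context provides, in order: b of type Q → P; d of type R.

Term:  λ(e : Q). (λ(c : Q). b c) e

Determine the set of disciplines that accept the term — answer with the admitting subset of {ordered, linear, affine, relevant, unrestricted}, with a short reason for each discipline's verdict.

admitting disciplines: affine, unrestricted
usage: b ×1, d ×0, e (λ-bound) ×1, c (λ-bound) ×1
use order (left to right): b, c, e
typing: well-typed — term : Q → P
ordered: ✗ — d left unused
linear: ✗ — d left unused
affine: ✓ — at most one use each (b, d, e, c)
relevant: ✗ — d left unused
unrestricted: ✓ — well-typed at Q → P; no restrictions here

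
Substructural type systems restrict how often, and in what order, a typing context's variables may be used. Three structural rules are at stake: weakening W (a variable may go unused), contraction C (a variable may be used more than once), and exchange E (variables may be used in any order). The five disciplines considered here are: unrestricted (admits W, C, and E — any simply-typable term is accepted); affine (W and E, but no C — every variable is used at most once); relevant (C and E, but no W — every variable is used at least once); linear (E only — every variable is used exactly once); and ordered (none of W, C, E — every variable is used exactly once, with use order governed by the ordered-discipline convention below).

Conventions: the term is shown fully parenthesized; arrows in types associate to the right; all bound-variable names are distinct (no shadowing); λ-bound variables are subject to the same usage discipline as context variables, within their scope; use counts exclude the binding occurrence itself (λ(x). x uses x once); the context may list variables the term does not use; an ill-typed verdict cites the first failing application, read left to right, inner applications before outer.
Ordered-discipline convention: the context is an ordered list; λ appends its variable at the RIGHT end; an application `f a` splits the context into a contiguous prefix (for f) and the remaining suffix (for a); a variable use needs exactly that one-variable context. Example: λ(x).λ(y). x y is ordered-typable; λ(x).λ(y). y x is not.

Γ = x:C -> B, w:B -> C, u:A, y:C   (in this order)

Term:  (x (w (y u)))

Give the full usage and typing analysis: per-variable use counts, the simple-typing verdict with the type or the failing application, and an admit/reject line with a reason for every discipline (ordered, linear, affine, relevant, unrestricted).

use counts: x ×1, w ×1, u ×1, y ×1
use order (left to right): x, w, y, u
typing: ill-typed: non-function type C applied to an argument
ordered ✗ (fails simple typing)
linear ✗ (a type mismatch blocks all five)
affine ✗ (the type mismatch rejects it)
relevant ✗ (not simply typable)
unrestricted ✗ (fails simple typing)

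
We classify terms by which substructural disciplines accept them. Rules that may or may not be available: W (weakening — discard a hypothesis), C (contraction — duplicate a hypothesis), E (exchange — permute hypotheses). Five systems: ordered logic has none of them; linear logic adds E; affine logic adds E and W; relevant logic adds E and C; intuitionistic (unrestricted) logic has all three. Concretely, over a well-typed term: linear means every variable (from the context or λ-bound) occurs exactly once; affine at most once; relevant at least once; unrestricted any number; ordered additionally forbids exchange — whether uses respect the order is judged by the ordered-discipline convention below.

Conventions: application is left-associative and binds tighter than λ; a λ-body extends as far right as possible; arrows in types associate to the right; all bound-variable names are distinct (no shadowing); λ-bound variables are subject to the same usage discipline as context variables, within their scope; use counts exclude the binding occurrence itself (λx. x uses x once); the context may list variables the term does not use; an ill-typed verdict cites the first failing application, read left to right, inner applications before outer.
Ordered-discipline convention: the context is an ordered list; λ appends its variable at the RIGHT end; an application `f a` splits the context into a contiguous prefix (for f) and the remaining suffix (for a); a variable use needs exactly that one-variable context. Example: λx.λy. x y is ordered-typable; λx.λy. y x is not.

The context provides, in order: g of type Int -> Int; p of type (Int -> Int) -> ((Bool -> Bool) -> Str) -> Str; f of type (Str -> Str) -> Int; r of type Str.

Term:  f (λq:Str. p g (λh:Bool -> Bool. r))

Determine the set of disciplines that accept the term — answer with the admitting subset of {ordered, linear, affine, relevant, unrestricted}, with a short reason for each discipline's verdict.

admitting disciplines: affine, unrestricted
usage: g ×1, p ×1, f ×1, r ×1, q (bound) ×0, h (bound) ×0
use order (left to right): f, p, g, r
typing: the term checks, with type Int
ordered ✗ (q, h never used (weakening))
linear ✗ (q, h never used (weakening))
affine ✓ (at most one use each (g, p, f, r, q, h))
relevant ✗ (q, h never used (weakening))
unrestricted ✓ (type-checks (Int) and nothing is barred)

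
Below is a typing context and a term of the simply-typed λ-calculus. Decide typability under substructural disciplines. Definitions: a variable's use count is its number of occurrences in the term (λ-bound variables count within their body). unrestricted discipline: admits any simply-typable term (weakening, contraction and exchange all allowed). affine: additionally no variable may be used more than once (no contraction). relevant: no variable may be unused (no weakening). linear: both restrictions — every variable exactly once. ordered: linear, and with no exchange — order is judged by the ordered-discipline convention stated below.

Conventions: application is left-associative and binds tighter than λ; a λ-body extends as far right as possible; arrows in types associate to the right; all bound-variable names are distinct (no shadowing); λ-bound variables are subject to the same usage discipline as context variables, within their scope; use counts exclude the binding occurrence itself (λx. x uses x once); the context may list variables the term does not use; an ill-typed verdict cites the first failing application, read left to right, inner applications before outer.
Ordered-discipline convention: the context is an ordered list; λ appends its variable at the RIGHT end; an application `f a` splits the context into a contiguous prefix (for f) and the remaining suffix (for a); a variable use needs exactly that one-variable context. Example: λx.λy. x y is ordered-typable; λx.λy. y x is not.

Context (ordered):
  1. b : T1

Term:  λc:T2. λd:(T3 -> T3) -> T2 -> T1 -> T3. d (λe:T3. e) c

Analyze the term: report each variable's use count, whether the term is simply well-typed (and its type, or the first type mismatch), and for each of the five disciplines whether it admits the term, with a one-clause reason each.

variable uses: b=0, c (bound)=1, d (bound)=1, e (bound)=1
left-to-right use order: d, e, c
typing: ✓ — T2 -> ((T3 -> T3) -> T2 -> T1 -> T3) -> T1 -> T3
ordered: ✗, b never used (weakening)
linear: ✗, b never used (weakening)
affine: ✓, at most one use each (b, c, d, e)
relevant: ✗, b never used (weakening)
unrestricted: ✓, simply typable at T2 -> ((T3 -> T3) -> T2 -> T1 -> T3) -> T1 -> T3; W, C, E all held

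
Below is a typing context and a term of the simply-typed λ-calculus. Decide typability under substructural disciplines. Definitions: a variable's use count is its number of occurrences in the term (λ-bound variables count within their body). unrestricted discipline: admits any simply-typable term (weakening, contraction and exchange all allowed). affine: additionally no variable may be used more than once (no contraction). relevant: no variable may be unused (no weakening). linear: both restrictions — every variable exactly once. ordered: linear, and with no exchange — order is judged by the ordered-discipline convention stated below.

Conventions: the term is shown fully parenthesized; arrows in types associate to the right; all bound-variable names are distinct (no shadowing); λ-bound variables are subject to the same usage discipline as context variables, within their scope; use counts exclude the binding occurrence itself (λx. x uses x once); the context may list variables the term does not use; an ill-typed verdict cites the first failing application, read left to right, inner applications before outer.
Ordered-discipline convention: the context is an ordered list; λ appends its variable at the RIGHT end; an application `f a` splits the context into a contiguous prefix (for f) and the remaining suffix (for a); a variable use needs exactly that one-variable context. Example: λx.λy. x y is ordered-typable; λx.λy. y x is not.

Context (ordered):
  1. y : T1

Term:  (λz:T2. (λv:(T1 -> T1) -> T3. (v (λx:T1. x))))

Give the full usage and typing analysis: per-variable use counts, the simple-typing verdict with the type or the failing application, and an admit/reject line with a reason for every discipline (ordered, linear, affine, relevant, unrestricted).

use counts: y ×0, z (bound) ×0, v (bound) ×1, x (bound) ×1
order of uses: v, x
typing: ✓ — T2 -> ((T1 -> T1) -> T3) -> T3
ordered: ✗, y, z left unused
linear: ✗, y, z left unused
affine: ✓, y, z, v, x: no repeats, contraction unneeded
relevant: ✗, y, z left unused
unrestricted: ✓, typability at T2 -> ((T1 -> T1) -> T3) -> T3 is all that's needed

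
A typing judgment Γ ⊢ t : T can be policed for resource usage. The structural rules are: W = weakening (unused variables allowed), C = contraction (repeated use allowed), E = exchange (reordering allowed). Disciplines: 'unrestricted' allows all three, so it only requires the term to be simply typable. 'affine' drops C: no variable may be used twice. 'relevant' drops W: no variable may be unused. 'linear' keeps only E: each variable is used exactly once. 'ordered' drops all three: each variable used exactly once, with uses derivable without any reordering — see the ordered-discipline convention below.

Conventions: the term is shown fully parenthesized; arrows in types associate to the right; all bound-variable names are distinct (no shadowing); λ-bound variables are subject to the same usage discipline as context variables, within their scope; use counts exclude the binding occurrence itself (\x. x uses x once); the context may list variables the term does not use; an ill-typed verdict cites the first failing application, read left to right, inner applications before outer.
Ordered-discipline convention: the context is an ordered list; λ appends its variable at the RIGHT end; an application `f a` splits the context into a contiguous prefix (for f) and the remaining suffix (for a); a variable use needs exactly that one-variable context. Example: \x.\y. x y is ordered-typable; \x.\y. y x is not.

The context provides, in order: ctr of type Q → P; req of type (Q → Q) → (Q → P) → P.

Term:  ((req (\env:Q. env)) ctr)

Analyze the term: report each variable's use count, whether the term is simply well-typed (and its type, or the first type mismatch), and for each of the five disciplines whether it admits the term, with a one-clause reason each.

variable uses: ctr: 1×; req: 1×; env (λ-bound): 1×
left-to-right use order: req, env, ctr
typing: ✓ — P
ordered: ✗ — use order req, env, ctr needs exchange
linear: ✓ — single use per variable (ctr, req, env)
affine: ✓ — at most one use each (ctr, req, env)
relevant: ✓ — none of ctr, req, env goes unused
unrestricted: ✓ — typability at P is all that's needed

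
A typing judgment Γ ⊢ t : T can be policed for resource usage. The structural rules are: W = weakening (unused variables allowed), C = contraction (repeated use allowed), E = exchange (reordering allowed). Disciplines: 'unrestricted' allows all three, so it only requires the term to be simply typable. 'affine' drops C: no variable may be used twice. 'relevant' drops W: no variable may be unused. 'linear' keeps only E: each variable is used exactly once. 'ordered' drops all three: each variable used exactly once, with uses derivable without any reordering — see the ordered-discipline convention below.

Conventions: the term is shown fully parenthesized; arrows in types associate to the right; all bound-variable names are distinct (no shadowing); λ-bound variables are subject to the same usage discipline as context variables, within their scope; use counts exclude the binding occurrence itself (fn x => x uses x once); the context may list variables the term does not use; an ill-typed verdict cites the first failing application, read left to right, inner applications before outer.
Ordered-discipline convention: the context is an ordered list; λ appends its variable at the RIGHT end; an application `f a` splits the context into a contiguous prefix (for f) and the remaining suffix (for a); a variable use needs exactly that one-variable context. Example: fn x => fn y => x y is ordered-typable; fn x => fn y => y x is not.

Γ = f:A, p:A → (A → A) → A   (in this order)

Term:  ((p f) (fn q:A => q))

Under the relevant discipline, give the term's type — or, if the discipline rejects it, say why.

term : A
counts: f=1, p=1, q [bound]=1
uses in reading order: p, f, q
typing: well-typed at A
per-discipline verdicts: ordered ✗ | linear ✓ | affine ✓ | relevant ✓ | unrestricted ✓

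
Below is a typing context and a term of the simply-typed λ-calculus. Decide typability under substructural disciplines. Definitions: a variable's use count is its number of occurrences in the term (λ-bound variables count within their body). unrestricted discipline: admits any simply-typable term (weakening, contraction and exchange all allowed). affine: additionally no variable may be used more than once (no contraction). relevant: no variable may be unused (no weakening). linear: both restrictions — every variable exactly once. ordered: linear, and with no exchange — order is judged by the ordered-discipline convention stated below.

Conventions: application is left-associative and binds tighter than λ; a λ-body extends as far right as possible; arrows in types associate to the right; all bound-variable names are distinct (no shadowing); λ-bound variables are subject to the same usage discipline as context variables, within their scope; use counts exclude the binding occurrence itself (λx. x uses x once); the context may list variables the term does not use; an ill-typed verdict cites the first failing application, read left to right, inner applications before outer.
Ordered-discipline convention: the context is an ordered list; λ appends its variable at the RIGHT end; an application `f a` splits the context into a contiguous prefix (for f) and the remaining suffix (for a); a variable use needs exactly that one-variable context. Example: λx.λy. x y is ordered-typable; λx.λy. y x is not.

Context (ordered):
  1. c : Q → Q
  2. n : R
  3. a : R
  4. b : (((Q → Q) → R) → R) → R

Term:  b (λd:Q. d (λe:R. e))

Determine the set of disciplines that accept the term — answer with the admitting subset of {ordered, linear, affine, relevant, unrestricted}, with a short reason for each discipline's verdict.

admitting disciplines: none
counts: c: 0×, n: 0×, a: 0×, b: 1×, d (λ-bound): 1×, e (λ-bound): 1×
use order (left to right): b, d, e
typing: ill-typed: applying a non-function (Q)
ordered: ✗ — a type mismatch blocks all five
linear: ✗ — the type mismatch rejects it
affine: ✗ — not simply typable
relevant: ✗ — fails simple typing
unrestricted: ✗ — a type mismatch blocks all five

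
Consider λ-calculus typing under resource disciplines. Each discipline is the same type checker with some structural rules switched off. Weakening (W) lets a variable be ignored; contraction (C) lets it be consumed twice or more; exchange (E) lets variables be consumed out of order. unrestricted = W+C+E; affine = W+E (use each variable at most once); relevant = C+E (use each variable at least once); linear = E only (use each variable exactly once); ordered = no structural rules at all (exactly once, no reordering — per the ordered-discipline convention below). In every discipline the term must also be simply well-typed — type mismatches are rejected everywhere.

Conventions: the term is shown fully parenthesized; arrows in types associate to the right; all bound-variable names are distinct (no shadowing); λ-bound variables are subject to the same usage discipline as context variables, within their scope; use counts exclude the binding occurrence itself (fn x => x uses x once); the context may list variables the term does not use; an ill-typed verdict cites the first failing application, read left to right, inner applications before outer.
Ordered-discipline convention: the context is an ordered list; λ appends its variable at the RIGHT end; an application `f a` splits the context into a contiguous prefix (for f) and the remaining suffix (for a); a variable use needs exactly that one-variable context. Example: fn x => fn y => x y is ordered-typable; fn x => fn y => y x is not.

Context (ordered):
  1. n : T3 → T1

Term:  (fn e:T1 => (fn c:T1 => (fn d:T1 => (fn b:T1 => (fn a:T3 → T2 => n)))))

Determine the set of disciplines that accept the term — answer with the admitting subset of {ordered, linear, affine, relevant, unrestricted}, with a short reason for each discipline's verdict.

accepted by: affine, unrestricted
use counts: n: 1×; e (λ-bound): 0×; c (λ-bound): 0×; d (λ-bound): 0×; b (λ-bound): 0×; a (λ-bound): 0×
order of uses: n
typing: the term checks, with type T1 → T1 → T1 → T1 → (T3 → T2) → T3 → T1
ordered: ✗, unused: e, c, d, b, a — weakening required
linear: ✗, unused: e, c, d, b, a — weakening required
affine: ✓, no duplicate uses among n, e, c, d, b, a
relevant: ✗, unused: e, c, d, b, a — weakening required
unrestricted: ✓, typability at T1 → T1 → T1 → T1 → (T3 → T2) → T3 → T1 is all that's needed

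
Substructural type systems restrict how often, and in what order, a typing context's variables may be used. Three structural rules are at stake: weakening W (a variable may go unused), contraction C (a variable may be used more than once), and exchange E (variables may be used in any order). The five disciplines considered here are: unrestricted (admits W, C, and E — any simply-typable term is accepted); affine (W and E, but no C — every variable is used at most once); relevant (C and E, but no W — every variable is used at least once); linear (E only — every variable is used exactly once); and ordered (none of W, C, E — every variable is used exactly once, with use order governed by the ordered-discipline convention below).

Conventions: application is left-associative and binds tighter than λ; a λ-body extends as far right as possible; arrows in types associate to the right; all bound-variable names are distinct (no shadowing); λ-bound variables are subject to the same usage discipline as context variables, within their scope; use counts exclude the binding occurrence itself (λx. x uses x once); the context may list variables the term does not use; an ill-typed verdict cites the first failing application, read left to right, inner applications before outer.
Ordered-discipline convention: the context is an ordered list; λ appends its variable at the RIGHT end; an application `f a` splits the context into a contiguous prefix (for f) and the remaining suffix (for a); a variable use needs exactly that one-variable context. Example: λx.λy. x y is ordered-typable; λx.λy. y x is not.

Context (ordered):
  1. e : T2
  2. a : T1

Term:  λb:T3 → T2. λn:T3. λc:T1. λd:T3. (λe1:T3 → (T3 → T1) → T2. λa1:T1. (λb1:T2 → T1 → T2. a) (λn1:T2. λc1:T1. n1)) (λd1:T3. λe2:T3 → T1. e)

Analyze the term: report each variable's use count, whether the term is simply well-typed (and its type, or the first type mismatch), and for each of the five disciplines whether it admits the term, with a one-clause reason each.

usage: e: 1×; a: 1×; b (λ-bound): 0×; n (λ-bound): 0×; c (λ-bound): 0×; d (λ-bound): 0×; e1 (λ-bound): 0×; a1 (λ-bound): 0×; b1 (λ-bound): 0×; n1 (λ-bound): 1×; c1 (λ-bound): 0×; d1 (λ-bound): 0×; e2 (λ-bound): 0×
order of uses: a, n1, e
typing: ✓ — (T3 → T2) → T3 → T1 → T3 → T1 → T1
ordered ✗ (unused: b, n, c, d, e1, a1, b1, c1, d1, e2 — weakening required)
linear ✗ (unused: b, n, c, d, e1, a1, b1, c1, d1, e2 — weakening required)
affine ✓ (e, a, b, n, c, d, e1, a1, b1, n1, c1, d1, e2: no repeats, contraction unneeded)
relevant ✗ (unused: b, n, c, d, e1, a1, b1, c1, d1, e2 — weakening required)
unrestricted ✓ (type-checks ((T3 → T2) → T3 → T1 → T3 → T1 → T1) and nothing is barred)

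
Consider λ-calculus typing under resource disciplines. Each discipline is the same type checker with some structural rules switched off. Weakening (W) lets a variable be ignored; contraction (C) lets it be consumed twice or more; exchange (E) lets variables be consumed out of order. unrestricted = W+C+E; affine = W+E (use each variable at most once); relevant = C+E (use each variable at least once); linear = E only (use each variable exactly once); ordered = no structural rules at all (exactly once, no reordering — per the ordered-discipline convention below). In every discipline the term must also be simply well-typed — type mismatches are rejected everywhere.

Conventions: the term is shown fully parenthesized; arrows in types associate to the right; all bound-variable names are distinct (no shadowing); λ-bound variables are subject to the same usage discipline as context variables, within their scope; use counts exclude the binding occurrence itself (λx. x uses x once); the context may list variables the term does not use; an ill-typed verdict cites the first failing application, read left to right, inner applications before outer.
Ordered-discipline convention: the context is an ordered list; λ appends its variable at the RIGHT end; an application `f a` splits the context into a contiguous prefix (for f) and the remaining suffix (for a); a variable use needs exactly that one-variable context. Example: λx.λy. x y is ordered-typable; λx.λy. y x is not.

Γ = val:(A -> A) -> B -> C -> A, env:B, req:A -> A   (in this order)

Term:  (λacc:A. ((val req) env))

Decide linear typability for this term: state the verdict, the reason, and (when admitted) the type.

no — acc left unused
use counts: val: 1, env: 1, req: 1, acc (λ-bound): 0
uses in reading order: val, req, env
typing: ✓ — A -> C -> A
across the five disciplines: ordered ✗ | linear ✗ | affine ✓ | relevant ✗ | unrestricted ✓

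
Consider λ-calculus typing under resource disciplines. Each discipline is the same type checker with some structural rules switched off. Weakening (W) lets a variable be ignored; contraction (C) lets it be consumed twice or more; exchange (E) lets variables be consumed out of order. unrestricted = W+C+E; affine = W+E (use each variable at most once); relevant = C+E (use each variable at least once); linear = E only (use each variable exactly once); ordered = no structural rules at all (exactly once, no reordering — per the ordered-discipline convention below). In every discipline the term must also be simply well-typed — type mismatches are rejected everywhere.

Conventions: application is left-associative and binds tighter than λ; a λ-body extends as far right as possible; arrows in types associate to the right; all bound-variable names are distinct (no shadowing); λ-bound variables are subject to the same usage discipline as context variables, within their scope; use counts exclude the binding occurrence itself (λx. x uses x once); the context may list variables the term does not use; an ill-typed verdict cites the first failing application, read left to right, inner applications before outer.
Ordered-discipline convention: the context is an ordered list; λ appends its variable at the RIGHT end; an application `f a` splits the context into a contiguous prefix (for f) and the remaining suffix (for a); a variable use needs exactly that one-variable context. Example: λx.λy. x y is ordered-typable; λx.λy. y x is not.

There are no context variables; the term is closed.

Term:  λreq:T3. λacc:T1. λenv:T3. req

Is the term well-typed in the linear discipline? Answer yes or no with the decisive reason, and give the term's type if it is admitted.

no — acc, env left unused
variable uses: req (bound) ×1; acc (bound) ×0; env (bound) ×0
uses in reading order: req
typing: well-typed at T3 -> T1 -> T3 -> T3
summary: ordered ✗, linear ✗, affine ✓, relevant ✗, unrestricted ✓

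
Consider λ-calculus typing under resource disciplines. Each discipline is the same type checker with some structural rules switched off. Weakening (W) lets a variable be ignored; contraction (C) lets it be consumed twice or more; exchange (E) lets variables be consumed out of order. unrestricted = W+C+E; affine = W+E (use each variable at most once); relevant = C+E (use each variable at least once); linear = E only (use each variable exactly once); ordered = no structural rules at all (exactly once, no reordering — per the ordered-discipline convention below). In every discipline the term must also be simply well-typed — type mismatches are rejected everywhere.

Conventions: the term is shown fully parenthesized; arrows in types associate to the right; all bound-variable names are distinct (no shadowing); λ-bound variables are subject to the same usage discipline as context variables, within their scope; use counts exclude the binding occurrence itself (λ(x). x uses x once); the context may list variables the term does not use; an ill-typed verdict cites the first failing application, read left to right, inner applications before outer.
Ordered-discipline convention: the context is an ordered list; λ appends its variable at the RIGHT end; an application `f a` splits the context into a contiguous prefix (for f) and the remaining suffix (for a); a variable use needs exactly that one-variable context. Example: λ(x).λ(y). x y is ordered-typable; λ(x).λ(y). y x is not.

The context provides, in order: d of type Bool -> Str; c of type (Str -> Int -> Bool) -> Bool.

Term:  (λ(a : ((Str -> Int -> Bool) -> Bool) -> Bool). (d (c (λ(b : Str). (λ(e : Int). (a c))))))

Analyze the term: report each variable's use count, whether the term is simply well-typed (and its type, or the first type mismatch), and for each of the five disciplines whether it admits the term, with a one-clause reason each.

use counts: d: 1; c: 2; a (λ-bound): 1; b (λ-bound): 0; e (λ-bound): 0
use order (left to right): d, c, a, c
typing: ✓ — (((Str -> Int -> Bool) -> Bool) -> Bool) -> Str
ordered: ✗ — c ×2 used more than once (contraction); unused: b, e — weakening required
linear: ✗ — c ×2 used more than once (contraction); unused: b, e — weakening required
affine: ✗ — c ×2 used more than once (contraction)
relevant: ✗ — unused: b, e — weakening required
unrestricted: ✓ — typability at (((Str -> Int -> Bool) -> Bool) -> Bool) -> Str is all that's needed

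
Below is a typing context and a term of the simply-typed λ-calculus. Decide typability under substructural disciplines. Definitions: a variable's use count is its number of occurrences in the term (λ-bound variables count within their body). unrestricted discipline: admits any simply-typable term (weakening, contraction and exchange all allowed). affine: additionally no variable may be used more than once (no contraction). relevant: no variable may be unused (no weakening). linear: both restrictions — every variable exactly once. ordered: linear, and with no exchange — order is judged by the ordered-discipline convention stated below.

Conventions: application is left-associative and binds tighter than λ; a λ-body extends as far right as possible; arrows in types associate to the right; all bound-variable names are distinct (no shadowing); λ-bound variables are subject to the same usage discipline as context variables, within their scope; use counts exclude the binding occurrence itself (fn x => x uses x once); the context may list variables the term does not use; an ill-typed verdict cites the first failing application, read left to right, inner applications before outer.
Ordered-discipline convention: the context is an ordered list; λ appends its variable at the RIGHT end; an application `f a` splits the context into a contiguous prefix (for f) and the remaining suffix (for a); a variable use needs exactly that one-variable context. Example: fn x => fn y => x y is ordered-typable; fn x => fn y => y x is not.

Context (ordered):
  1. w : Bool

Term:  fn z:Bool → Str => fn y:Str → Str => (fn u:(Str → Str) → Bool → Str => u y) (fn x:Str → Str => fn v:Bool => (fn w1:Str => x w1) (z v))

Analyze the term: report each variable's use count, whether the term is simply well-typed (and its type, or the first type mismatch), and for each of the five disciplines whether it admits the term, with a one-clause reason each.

use counts: w: 0, z (bound): 1, y (bound): 1, u (bound): 1, x (bound): 1, v (bound): 1, w1 (bound): 1
uses in reading order: u, y, x, w1, z, v
typing: well-typed at (Bool → Str) → (Str → Str) → Bool → Str
ordered ✗ (needs weakening: w unused)
linear ✗ (needs weakening: w unused)
affine ✓ (none of w, z, y, u, x, v, w1 used more than once)
relevant ✗ (needs weakening: w unused)
unrestricted ✓ (typability at (Bool → Str) → (Str → Str) → Bool → Str is all that's needed)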